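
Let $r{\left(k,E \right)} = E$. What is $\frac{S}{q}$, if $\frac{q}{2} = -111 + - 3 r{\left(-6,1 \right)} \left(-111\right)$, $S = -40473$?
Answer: $- \frac{13491}{148} \approx -91.155$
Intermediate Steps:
$q = 444$ ($q = 2 \left(-111 + \left(-3\right) 1 \left(-111\right)\right) = 2 \left(-111 - -333\right) = 2 \left(-111 + 333\right) = 2 \cdot 222 = 444$)
$\frac{S}{q} = - \frac{40473}{444} = \left(-40473\right) \frac{1}{444} = - \frac{13491}{148}$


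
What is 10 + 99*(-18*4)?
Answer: -7118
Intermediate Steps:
10 + 99*(-18*4) = 10 + 99*(-72) = 10 - 7128 = -7118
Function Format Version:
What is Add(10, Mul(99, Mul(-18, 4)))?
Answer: -7118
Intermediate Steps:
Add(10, Mul(99, Mul(-18, 4))) = Add(10, Mul(99, -72)) = Add(10, -7128) = -7118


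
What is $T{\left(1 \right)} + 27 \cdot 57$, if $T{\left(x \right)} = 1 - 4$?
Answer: $1536$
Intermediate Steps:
$T{\left(x \right)} = -3$
$T{\left(1 \right)} + 27 \cdot 57 = -3 + 27 \cdot 57 = -3 + 1539 = 1536$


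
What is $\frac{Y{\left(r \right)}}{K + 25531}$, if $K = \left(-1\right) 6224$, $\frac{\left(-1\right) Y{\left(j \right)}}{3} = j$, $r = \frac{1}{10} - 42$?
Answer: $\frac{1257}{193070} \approx 0.0065106$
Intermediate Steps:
$r = - \frac{419}{10}$ ($r = \frac{1}{10} - 42 = - \frac{419}{10} \approx -41.9$)
$Y{\left(j \right)} = - 3 j$
$K = -6224$
$\frac{Y{\left(r \right)}}{K + 25531} = \frac{\left(-3\right) \left(- \frac{419}{10}\right)}{-6224 + 25531} = \frac{1257}{10 \cdot 19307} = \frac{1257}{10} \cdot \frac{1}{19307} = \frac{1257}{193070}$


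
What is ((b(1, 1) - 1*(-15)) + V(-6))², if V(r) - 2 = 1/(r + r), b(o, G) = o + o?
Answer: 51529/144 ≈ 357.84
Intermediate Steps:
b(o, G) = 2*o
V(r) = 2 + 1/(2*r) (V(r) = 2 + 1/(r + r) = 2 + 1/(2*r))
((b(1, 1) - 1*(-15)) + V(-6))² = ((2*1 - 1*(-15)) + (2 + (½)/(-6)))² = ((2 + 15) + (2 + (½)*(-⅙)))² = (17 + (2 - 1/12))² = (17 + 23/12)² = (227/12)² = 51529/144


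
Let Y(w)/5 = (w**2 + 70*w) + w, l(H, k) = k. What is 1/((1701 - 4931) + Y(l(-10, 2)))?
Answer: -1/2500 ≈ -0.00040000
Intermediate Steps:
Y(w) = 5*w**2 + 355*w (Y(w) = 5*((w**2 + 70*w) + w) = 5*(w**2 + 71*w) = 5*w**2 + 355*w)
1/((1701 - 4931) + Y(l(-10, 2))) = 1/((1701 - 4931) + 5*2*(71 + 2)) = 1/(-3230 + 5*2*73) = 1/(-3230 + 730) = 1/(-2500) = -1/2500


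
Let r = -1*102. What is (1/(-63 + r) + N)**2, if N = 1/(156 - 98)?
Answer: 11449/91584900 ≈ 0.00012501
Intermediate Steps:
r = -102
N = 1/58 ≈ 0.017241
(1/(-63 + r) + N)**2 = (1/(-63 - 102) + 1/58)**2 = (1/(-165) + 1/58)**2 = (-1/165 + 1/58)**2 = (107/9570)**2 = 11449/91584900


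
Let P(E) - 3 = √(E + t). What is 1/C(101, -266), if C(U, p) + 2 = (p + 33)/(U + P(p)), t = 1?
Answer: (-√265 + 104*I)/(-441*I + 2*√265) ≈ -0.23726 - 0.019397*I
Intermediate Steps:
P(E) = 3 + √(1 + E) (P(E) = 3 + √(E + 1) = 3 + √(1 + E))
C(U, p) = -2 + (33 + p)/(3 + U + √(1 + p)) (C(U, p) = -2 + (p + 33)/(U + (3 + √(1 + p))) = -2 + (33 + p)/(3 + U + √(1 + p)))
1/C(101, -266) = 1/((27 - 266 - 2*101 - 2*√(1 - 266))/(3 + 101 + √(1 - 266))) = 1/((27 - 266 - 202 - 2*I*√265)/(3 + 101 + √(-265))) = 1/((27 - 266 - 202 - 2*I*√265)/(3 + 101 + I*√265)) = 1/((27 - 266 - 202 - 2*I*√265)/(104 + I*√265)) = 1/((-441 - 2*I*√265)/(104 + I*√265)) = (104 + I*√265)/(-441 - 2*I*√265)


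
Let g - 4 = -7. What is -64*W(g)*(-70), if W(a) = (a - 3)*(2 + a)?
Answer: 26880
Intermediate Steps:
g = -3 (g = 4 - 7 = -3)
W(a) = (-3 + a)*(2 + a)
-64*W(g)*(-70) = -64*(-6 + (-3)**2 - 1*(-3))*(-70) = -64*(-6 + 9 + 3)*(-70) = -64*6*(-70) = -384*(-70) = 26880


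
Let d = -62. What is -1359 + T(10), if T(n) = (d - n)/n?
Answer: -6831/5 ≈ -1366.2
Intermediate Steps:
T(n) = (-62 - n)/n
-1359 + T(10) = -1359 + (-62 - 1*10)/10 = -1359 + (-62 - 10)/10 = -1359 + (1/10)*(-72) = -1359 - 36/5 = -6831/5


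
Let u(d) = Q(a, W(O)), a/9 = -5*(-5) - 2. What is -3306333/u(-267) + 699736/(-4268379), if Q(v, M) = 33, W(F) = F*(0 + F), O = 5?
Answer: -4704235145165/46952169 ≈ -1.0019e+5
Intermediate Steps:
a = 207 (a = 9*(-5*(-5) - 2) = 9*(25 - 2) = 9*23 = 207)
W(F) = F**2 (W(F) = F*F = F**2)
u(d) = 33
-3306333/u(-267) + 699736/(-4268379) = -3306333/33 + 699736/(-4268379) = -3306333*1/33 + 699736*(-1/4268379) = -1102111/11 - 699736/4268379 = -4704235145165/46952169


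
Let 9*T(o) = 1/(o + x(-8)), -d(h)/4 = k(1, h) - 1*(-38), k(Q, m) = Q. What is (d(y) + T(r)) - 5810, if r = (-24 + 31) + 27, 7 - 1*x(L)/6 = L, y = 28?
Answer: -6658055/1116 ≈ -5966.0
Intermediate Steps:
x(L) = 42 - 6*L
r = 34 (r = 7 + 27 = 34)
d(h) = -156 (d(h) = -4*(1 - 1*(-38)) = -4*(1 + 38) = -4*39 = -156)
T(o) = 1/(9*(90 + o)) (T(o) = 1/(9*(o + (42 - 6*(-8)))) = 1/(9*(o + (42 + 48))) = 1/(9*(o + 90)) = 1/(9*(90 + o)))
(d(y) + T(r)) - 5810 = (-156 + 1/(9*(90 + 34))) - 5810 = (-156 + (⅑)/124) - 5810 = (-156 + (⅑)*(1/124)) - 5810 = (-156 + 1/1116) - 5810 = -174095/1116 - 5810 = -6658055/1116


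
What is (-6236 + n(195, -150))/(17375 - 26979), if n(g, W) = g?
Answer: 863/1372 ≈ 0.62901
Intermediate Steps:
(-6236 + n(195, -150))/(17375 - 26979) = (-6236 + 195)/(17375 - 26979) = -6041/(-9604) = -6041*(-1/9604) = 863/1372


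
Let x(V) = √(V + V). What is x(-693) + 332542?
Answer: 332542 + 3*I*√154 ≈ 3.3254e+5 + 37.229*I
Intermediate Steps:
x(V) = √2*√V (x(V) = √(2*V) = √2*√V)
x(-693) + 332542 = √2*√(-693) + 332542 = √2*(3*I*√77) + 332542 = 3*I*√154 + 332542 = 332542 + 3*I*√154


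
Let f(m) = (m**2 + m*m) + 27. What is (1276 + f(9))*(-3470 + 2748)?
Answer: -1057730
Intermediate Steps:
f(m) = 27 + 2*m**2 (f(m) = (m**2 + m**2) + 27 = 2*m**2 + 27 = 27 + 2*m**2)
(1276 + f(9))*(-3470 + 2748) = (1276 + (27 + 2*9**2))*(-3470 + 2748) = (1276 + (27 + 2*81))*(-722) = (1276 + (27 + 162))*(-722) = (1276 + 189)*(-722) = 1465*(-722) = -1057730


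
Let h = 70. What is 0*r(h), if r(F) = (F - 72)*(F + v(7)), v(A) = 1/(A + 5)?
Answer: 0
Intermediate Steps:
v(A) = 1/(5 + A)
r(F) = (-72 + F)*(1/12 + F) (r(F) = (F - 72)*(F + 1/(5 + 7)) = (-72 + F)*(F + 1/12) = (-72 + F)*(1/12 + F))
0*r(h) = 0*(-6 + 70**2 - 863/12*70) = 0*(-6 + 4900 - 30205/6) = 0*(-841/6) = 0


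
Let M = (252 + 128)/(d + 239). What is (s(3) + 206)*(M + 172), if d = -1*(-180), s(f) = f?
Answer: 15141632/419 ≈ 36138.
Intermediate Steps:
d = 180
M = 380/419 (M = (252 + 128)/(180 + 239) = 380/419 ≈ 0.90692)
(s(3) + 206)*(M + 172) = (3 + 206)*(380/419 + 172) = 209*(72448/419) = 15141632/419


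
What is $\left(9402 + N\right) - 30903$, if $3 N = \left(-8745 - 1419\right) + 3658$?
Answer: $- \frac{71009}{3} \approx -23670.0$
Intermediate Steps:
$N = - \frac{6506}{3}$ ($N = \frac{\left(-8745 - 1419\right) + 3658}{3} = \frac{-10164 + 3658}{3} = \frac{1}{3} \left(-6506\right) = - \frac{6506}{3} \approx -2168.7$)
$\left(9402 + N\right) - 30903 = \left(9402 - \frac{6506}{3}\right) - 30903 = \frac{21700}{3} - 30903 = - \frac{71009}{3}$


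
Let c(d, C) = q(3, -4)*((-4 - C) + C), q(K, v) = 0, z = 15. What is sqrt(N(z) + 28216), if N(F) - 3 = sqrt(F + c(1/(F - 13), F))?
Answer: sqrt(28219 + sqrt(15)) ≈ 168.00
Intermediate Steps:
c(d, C) = 0 (c(d, C) = 0*((-4 - C) + C) = 0*(-4) = 0)
N(F) = 3 + sqrt(F) (N(F) = 3 + sqrt(F + 0) = 3 + sqrt(F))
sqrt(N(z) + 28216) = sqrt((3 + sqrt(15)) + 28216) = sqrt(28219 + sqrt(15))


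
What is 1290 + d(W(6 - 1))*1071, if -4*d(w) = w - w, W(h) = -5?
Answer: 1290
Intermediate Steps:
d(w) = 0 (d(w) = -(w - w)/4 = -1/4*0 = 0)
1290 + d(W(6 - 1))*1071 = 1290 + 0*1071 = 1290 + 0 = 1290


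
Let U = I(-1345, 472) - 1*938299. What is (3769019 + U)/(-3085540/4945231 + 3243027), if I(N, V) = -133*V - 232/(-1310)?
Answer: 8965720794813716/10504572042496535 ≈ 0.85351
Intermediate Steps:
I(N, V) = 116/655 - 133*V (I(N, V) = -133*V - 232*(-1/1310) = -133*V + 116/655 = 116/655 - 133*V)
U = -655704009/655 (U = (116/655 - 133*472) - 1*938299 = (116/655 - 62776) - 938299 = -41118164/655 - 938299 = -655704009/655 ≈ -1.0011e+6)
(3769019 + U)/(-3085540/4945231 + 3243027) = (3769019 - 655704009/655)/(-3085540/4945231 + 3243027) = 1813003436/(655*(-3085540*1/4945231 + 3243027)) = 1813003436/(655*(-3085540/4945231 + 3243027)) = 1813003436/(655*(16037514568697/4945231)) = (1813003436/655)*(4945231/16037514568697) = 8965720794813716/10504572042496535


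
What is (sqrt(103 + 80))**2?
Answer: 183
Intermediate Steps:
(sqrt(103 + 80))**2 = (sqrt(183))**2 = 183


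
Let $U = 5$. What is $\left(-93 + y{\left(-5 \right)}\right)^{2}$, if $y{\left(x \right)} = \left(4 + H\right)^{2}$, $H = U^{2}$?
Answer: $559504$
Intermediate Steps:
$H = 25$ ($H = 5^{2} = 25$)
$y{\left(x \right)} = 841$ ($y{\left(x \right)} = \left(4 + 25\right)^{2} = 29^{2} = 841$)
$\left(-93 + y{\left(-5 \right)}\right)^{2} = \left(-93 + 841\right)^{2} = 748^{2} = 559504$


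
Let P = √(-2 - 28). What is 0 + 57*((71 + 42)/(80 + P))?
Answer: 51528/643 - 6441*I*√30/6430 ≈ 80.137 - 5.4866*I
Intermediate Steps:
P = I*√30 (P = √(-30) = I*√30 ≈ 5.4772*I)
0 + 57*((71 + 42)/(80 + P)) = 0 + 57*((71 + 42)/(80 + I*√30)) = 0 + 57*(113/(80 + I*√30)) = 0 + 6441/(80 + I*√30) = 6441/(80 + I*√30)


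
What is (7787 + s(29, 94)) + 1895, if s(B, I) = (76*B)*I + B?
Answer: 216887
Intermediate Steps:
s(B, I) = B + 76*B*I (s(B, I) = 76*B*I + B = B + 76*B*I)
(7787 + s(29, 94)) + 1895 = (7787 + 29*(1 + 76*94)) + 1895 = (7787 + 29*(1 + 7144)) + 1895 = (7787 + 29*7145) + 1895 = (7787 + 207205) + 1895 = 214992 + 1895 = 216887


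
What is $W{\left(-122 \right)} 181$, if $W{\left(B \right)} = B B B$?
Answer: $-328668488$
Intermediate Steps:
$W{\left(B \right)} = B^{3}$ ($W{\left(B \right)} = B^{2} B = B^{3}$)
$W{\left(-122 \right)} 181 = \left(-122\right)^{3} \cdot 181 = \left(-1815848\right) 181 = -328668488$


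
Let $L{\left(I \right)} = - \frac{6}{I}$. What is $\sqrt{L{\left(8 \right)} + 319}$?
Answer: $\frac{\sqrt{1273}}{2} \approx 17.84$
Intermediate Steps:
$\sqrt{L{\left(8 \right)} + 319} = \sqrt{- \frac{6}{8} + 319} = \sqrt{\left(-6\right) \frac{1}{8} + 319} = \sqrt{- \frac{3}{4} + 319} = \sqrt{\frac{1273}{4}} = \frac{\sqrt{1273}}{2}$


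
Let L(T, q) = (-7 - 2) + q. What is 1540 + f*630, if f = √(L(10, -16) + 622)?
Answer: 1540 + 630*√597 ≈ 16933.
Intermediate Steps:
L(T, q) = -9 + q
f = √597 (f = √((-9 - 16) + 622) = √(-25 + 622) = √597 ≈ 24.434)
1540 + f*630 = 1540 + √597*630 = 1540 + 630*√597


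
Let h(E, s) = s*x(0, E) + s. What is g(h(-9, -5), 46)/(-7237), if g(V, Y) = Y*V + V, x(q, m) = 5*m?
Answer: -10340/7237 ≈ -1.4288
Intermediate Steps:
h(E, s) = s + 5*E*s (h(E, s) = s*(5*E) + s = 5*E*s + s = s + 5*E*s)
g(V, Y) = V + V*Y (g(V, Y) = V*Y + V = V + V*Y)
g(h(-9, -5), 46)/(-7237) = ((-5*(1 + 5*(-9)))*(1 + 46))/(-7237) = (-5*(1 - 45)*47)*(-1/7237) = (-5*(-44)*47)*(-1/7237) = (220*47)*(-1/7237) = 10340*(-1/7237) = -10340/7237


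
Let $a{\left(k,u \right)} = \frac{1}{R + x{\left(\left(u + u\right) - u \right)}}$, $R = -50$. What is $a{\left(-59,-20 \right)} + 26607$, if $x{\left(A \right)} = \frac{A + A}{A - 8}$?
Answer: $\frac{9046373}{340} \approx 26607.0$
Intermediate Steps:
$x{\left(A \right)} = \frac{2 A}{-8 + A}$
$a{\left(k,u \right)} = \frac{1}{-50 + \frac{2 u}{-8 + u}}$ ($a{\left(k,u \right)} = \frac{1}{-50 + \frac{2 \left(\left(u + u\right) - u\right)}{-8 + \left(\left(u + u\right) - u\right)}} = \frac{1}{-50 + \frac{2 \left(2 u - u\right)}{-8 + \left(2 u - u\right)}} = \frac{1}{-50 + \frac{2 u}{-8 + u}}$)
$a{\left(-59,-20 \right)} + 26607 = \frac{-8 - 20}{16 \left(25 - -60\right)} + 26607 = \frac{1}{16} \frac{1}{25 + 60} \left(-28\right) + 26607 = \frac{1}{16} \cdot \frac{1}{85} \left(-28\right) + 26607 = - \frac{7}{340} + 26607 = \frac{9046373}{340}$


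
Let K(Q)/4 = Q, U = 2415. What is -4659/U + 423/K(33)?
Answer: 45173/35420 ≈ 1.2754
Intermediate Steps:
K(Q) = 4*Q
-4659/U + 423/K(33) = -4659/2415 + 423/((4*33)) = -4659*1/2415 + 423/132 = -1553/805 + 423*(1/132) = -1553/805 + 141/44 = 45173/35420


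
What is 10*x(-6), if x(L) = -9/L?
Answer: 15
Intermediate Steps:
10*x(-6) = 10*(-9/(-6)) = 10*(-9*(-1/6)) = 10*(3/2) = 15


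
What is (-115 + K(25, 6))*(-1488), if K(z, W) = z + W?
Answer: 124992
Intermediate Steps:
K(z, W) = W + z
(-115 + K(25, 6))*(-1488) = (-115 + (6 + 25))*(-1488) = (-115 + 31)*(-1488) = -84*(-1488) = 124992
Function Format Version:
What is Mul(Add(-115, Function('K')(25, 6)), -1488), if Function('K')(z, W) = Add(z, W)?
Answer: 124992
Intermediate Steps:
Function('K')(z, W) = Add(W, z)
Mul(Add(-115, Function('K')(25, 6)), -1488) = Mul(Add(-115, Add(6, 25)), -1488) = Mul(Add(-115, 31), -1488) = Mul(-84, -1488) = 124992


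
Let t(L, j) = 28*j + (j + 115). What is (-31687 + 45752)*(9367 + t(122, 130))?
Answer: 186389380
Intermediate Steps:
t(L, j) = 115 + 29*j (t(L, j) = 28*j + (115 + j) = 115 + 29*j)
(-31687 + 45752)*(9367 + t(122, 130)) = (-31687 + 45752)*(9367 + (115 + 29*130)) = 14065*(9367 + (115 + 3770)) = 14065*(9367 + 3885) = 14065*13252 = 186389380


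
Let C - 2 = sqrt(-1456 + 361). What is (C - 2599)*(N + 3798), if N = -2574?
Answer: -3178728 + 1224*I*sqrt(1095) ≈ -3.1787e+6 + 40503.0*I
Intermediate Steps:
C = 2 + I*sqrt(1095) (C = 2 + sqrt(-1456 + 361) = 2 + sqrt(-1095) = 2 + I*sqrt(1095) ≈ 2.0 + 33.091*I)
(C - 2599)*(N + 3798) = ((2 + I*sqrt(1095)) - 2599)*(-2574 + 3798) = (-2597 + I*sqrt(1095))*1224 = -3178728 + 1224*I*sqrt(1095)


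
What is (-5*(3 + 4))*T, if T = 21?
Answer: -735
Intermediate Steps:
(-5*(3 + 4))*T = -5*(3 + 4)*21 = -5*7*21 = -35*21 = -735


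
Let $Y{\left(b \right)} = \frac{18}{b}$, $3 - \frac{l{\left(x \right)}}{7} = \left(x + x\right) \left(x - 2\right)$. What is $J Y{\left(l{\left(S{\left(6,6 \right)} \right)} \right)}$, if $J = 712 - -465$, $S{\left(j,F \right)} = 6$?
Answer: $- \frac{2354}{35} \approx -67.257$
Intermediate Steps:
$l{\left(x \right)} = 21 - 14 x \left(-2 + x\right)$ ($l{\left(x \right)} = 21 - 7 \left(x + x\right) \left(x - 2\right) = 21 - 7 \cdot 2 x \left(-2 + x\right) = 21 - 14 x \left(-2 + x\right)$)
$J = 1177$ ($J = 712 + 465 = 1177$)
$J Y{\left(l{\left(S{\left(6,6 \right)} \right)} \right)} = 1177 \frac{18}{21 - 14 \cdot 6^{2} + 28 \cdot 6} = 1177 \frac{18}{21 - 504 + 168} = 1177 \frac{18}{-315} = 1177 \cdot 18 \left(- \frac{1}{315}\right) = 1177 \left(- \frac{2}{35}\right) = - \frac{2354}{35}$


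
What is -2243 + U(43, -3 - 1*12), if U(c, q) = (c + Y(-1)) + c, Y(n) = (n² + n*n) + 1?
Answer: -2154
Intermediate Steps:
Y(n) = 1 + 2*n² (Y(n) = (n² + n²) + 1 = 2*n² + 1 = 1 + 2*n²)
U(c, q) = 3 + 2*c (U(c, q) = (c + (1 + 2*(-1)²)) + c = (c + (1 + 2*1)) + c = (c + (1 + 2)) + c = (c + 3) + c = (3 + c) + c = 3 + 2*c)
-2243 + U(43, -3 - 1*12) = -2243 + (3 + 2*43) = -2243 + (3 + 86) = -2243 + 89 = -2154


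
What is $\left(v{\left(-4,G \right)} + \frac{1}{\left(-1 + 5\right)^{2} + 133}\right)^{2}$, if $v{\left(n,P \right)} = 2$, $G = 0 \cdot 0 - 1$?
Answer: $\frac{89401}{22201} \approx 4.0269$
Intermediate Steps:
$G = -1$ ($G = 0 - 1 = -1$)
$\left(v{\left(-4,G \right)} + \frac{1}{\left(-1 + 5\right)^{2} + 133}\right)^{2} = \left(2 + \frac{1}{\left(-1 + 5\right)^{2} + 133}\right)^{2} = \left(2 + \frac{1}{4^{2} + 133}\right)^{2} = \left(2 + \frac{1}{16 + 133}\right)^{2} = \left(2 + \frac{1}{149}\right)^{2} = \left(\frac{299}{149}\right)^{2} = \frac{89401}{22201}$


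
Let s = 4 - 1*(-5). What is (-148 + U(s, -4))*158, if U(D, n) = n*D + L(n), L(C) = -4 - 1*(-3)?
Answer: -29230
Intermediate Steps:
L(C) = -1 (L(C) = -4 + 3 = -1)
s = 9 (s = 4 + 5 = 9)
U(D, n) = -1 + D*n (U(D, n) = n*D - 1 = D*n - 1 = -1 + D*n)
(-148 + U(s, -4))*158 = (-148 + (-1 + 9*(-4)))*158 = (-148 + (-1 - 36))*158 = (-148 - 37)*158 = -185*158 = -29230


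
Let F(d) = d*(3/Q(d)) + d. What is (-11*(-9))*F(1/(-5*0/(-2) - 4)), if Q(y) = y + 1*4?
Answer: -891/20 ≈ -44.550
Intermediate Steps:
Q(y) = 4 + y (Q(y) = y + 4 = 4 + y)
F(d) = d + 3*d/(4 + d) (F(d) = d*(3/(4 + d)) + d = 3*d/(4 + d) + d = d + 3*d/(4 + d))
(-11*(-9))*F(1/(-5*0/(-2) - 4)) = (-11*(-9))*((7 + 1/(-5*0/(-2) - 4))/((-5*0/(-2) - 4)*(4 + 1/(-5*0/(-2) - 4)))) = 99*((7 + 1/(0*(-½) - 4))/((0*(-½) - 4)*(4 + 1/(0*(-½) - 4)))) = 99*((7 + 1/(0 - 4))/((0 - 4)*(4 + 1/(0 - 4)))) = 99*((7 + 1/(-4))/((-4)*(4 + 1/(-4)))) = 99*(-(7 - ¼)/(4*(4 - ¼))) = 99*(-¼*27/4/15/4) = 99*(-¼*4/15*27/4) = 99*(-9/20) = -891/20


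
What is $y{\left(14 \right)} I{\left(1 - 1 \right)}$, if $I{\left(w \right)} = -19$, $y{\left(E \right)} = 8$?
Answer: $-152$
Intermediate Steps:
$y{\left(14 \right)} I{\left(1 - 1 \right)} = 8 \left(-19\right) = -152$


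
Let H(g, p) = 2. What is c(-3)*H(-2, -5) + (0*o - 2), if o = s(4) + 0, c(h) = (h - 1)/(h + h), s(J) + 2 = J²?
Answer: -⅔ ≈ -0.66667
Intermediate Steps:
s(J) = -2 + J²
c(h) = (-1 + h)/(2*h) (c(h) = (-1 + h)/((2*h)) = (-1 + h)*(1/(2*h)) = (-1 + h)/(2*h))
o = 14 (o = (-2 + 4²) + 0 = (-2 + 16) + 0 = 14 + 0 = 14)
c(-3)*H(-2, -5) + (0*o - 2) = ((½)*(-1 - 3)/(-3))*2 + (0*14 - 2) = ((½)*(-⅓)*(-4))*2 + (0 - 2) = (⅔)*2 - 2 = 4/3 - 2 = -⅔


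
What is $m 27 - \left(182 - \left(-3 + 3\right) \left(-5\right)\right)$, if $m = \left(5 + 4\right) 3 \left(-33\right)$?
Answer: $-24239$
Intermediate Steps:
$m = -891$ ($m = 9 \cdot 3 \left(-33\right) = 27 \left(-33\right) = -891$)
$m 27 - \left(182 - \left(-3 + 3\right) \left(-5\right)\right) = \left(-891\right) 27 - \left(182 - \left(-3 + 3\right) \left(-5\right)\right) = -24057 + \left(-182 + 0 \left(-5\right)\right) = -24057 + \left(-182 + 0\right) = -24057 - 182 = -24239$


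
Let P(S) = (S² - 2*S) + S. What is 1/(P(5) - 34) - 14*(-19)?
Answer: 3723/14 ≈ 265.93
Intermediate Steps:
P(S) = S² - S
1/(P(5) - 34) - 14*(-19) = 1/(5*(-1 + 5) - 34) - 14*(-19) = 1/(5*4 - 34) + 266 = 1/(20 - 34) + 266 = 1/(-14) + 266 = -1/14 + 266 = 3723/14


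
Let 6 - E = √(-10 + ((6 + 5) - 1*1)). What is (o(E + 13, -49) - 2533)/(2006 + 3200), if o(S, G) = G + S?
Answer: -2563/5206 ≈ -0.49232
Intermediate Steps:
E = 6 (E = 6 - √(-10 + ((6 + 5) - 1*1)) = 6 - √(-10 + (11 - 1)) = 6 - √(-10 + 10) = 6 - √0 = 6 - 1*0 = 6 + 0 = 6)
(o(E + 13, -49) - 2533)/(2006 + 3200) = ((-49 + (6 + 13)) - 2533)/(2006 + 3200) = ((-49 + 19) - 2533)/5206 = (-30 - 2533)*(1/5206) = -2563*1/5206 = -2563/5206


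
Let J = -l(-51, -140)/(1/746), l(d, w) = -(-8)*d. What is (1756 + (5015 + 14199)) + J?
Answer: 325338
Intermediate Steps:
l(d, w) = 8*d
J = 304368 (J = -8*(-51)/(1/746) = -(-408)/1/746 = -(-408)*746 = -1*(-304368) = 304368)
(1756 + (5015 + 14199)) + J = (1756 + (5015 + 14199)) + 304368 = (1756 + 19214) + 304368 = 20970 + 304368 = 325338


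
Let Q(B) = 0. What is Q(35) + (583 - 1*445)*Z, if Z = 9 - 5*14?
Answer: -8418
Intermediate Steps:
Z = -61 (Z = 9 - 70 = -61)
Q(35) + (583 - 1*445)*Z = 0 + (583 - 1*445)*(-61) = 0 + (583 - 445)*(-61) = 0 + 138*(-61) = 0 - 8418 = -8418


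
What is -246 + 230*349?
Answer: 80024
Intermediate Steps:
-246 + 230*349 = -246 + 80270 = 80024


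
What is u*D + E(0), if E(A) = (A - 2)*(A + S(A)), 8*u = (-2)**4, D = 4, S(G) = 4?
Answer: 0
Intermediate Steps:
u = 2 (u = (1/8)*(-2)**4 = (1/8)*16 = 2)
E(A) = (-2 + A)*(4 + A) (E(A) = (A - 2)*(A + 4) = (-2 + A)*(4 + A))
u*D + E(0) = 2*4 + (-8 + 0**2 + 2*0) = 8 + (-8 + 0 + 0) = 8 - 8 = 0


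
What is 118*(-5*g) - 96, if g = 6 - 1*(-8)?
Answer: -8356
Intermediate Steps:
g = 14 (g = 6 + 8 = 14)
118*(-5*g) - 96 = 118*(-5*14) - 96 = 118*(-70) - 96 = -8260 - 96 = -8356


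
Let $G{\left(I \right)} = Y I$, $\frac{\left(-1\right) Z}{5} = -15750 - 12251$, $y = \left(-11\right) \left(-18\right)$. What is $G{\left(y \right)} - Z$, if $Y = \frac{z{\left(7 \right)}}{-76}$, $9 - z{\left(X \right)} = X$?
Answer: $- \frac{2660194}{19} \approx -1.4001 \cdot 10^{5}$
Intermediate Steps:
$y = 198$
$Z = 140005$ ($Z = - 5 \left(-15750 - 12251\right) = \left(-5\right) \left(-28001\right) = 140005$)
$z{\left(X \right)} = 9 - X$
$Y = - \frac{1}{38}$ ($Y = \frac{9 - 7}{-76} = \left(9 - 7\right) \left(- \frac{1}{76}\right) = 2 \left(- \frac{1}{76}\right) = - \frac{1}{38} \approx -0.026316$)
$G{\left(I \right)} = - \frac{I}{38}$
$G{\left(y \right)} - Z = \left(- \frac{1}{38}\right) 198 - 140005 = - \frac{99}{19} - 140005 = - \frac{2660194}{19}$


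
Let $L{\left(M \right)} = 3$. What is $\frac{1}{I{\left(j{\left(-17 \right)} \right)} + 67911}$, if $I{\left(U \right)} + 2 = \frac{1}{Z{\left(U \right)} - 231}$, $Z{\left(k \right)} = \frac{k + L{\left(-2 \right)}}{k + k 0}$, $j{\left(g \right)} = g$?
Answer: $\frac{3913}{265727900} \approx 1.4726 \cdot 10^{-5}$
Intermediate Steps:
$Z{\left(k \right)} = \frac{3 + k}{k}$ ($Z{\left(k \right)} = \frac{k + 3}{k + k 0} = \frac{3 + k}{k + 0} = \frac{3 + k}{k}$)
$I{\left(U \right)} = -2 + \frac{1}{-231 + \frac{3 + U}{U}}$ ($I{\left(U \right)} = -2 + \frac{1}{\frac{3 + U}{U} - 231} = -2 + \frac{1}{-231 + \frac{3 + U}{U}}$)
$\frac{1}{I{\left(j{\left(-17 \right)} \right)} + 67911} = \frac{1}{\frac{6 - -7837}{-3 + 230 \left(-17\right)} + 67911} = \frac{1}{\frac{6 + 7837}{-3 - 3910} + 67911} = \frac{1}{\frac{1}{-3913} \cdot 7843 + 67911} = \frac{1}{\left(- \frac{1}{3913}\right) 7843 + 67911} = \frac{1}{- \frac{7843}{3913} + 67911} = \frac{1}{\frac{265727900}{3913}} = \frac{3913}{265727900}$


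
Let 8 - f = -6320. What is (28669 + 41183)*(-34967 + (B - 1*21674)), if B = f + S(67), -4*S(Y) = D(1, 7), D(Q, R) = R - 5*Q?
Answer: -3514498602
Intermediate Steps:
f = 6328 (f = 8 - 1*(-6320) = 8 + 6320 = 6328)
S(Y) = -½ (S(Y) = -(7 - 5*1)/4 = -(7 - 5)/4 = -¼*2 = -½)
B = 12655/2 (B = 6328 - ½ = 12655/2 ≈ 6327.5)
(28669 + 41183)*(-34967 + (B - 1*21674)) = (28669 + 41183)*(-34967 + (12655/2 - 1*21674)) = 69852*(-34967 + (12655/2 - 21674)) = 69852*(-34967 - 30693/2) = 69852*(-100627/2) = -3514498602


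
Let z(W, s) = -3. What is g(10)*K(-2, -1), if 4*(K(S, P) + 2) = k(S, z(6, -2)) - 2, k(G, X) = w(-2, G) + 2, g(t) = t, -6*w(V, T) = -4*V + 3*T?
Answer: -125/6 ≈ -20.833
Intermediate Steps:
w(V, T) = -T/2 + 2*V/3 (w(V, T) = -(-4*V + 3*T)/6 = -T/2 + 2*V/3)
k(G, X) = 2/3 - G/2 (k(G, X) = (-G/2 + (2/3)*(-2)) + 2 = (-G/2 - 4/3) + 2 = (-4/3 - G/2) + 2 = 2/3 - G/2)
K(S, P) = -7/3 - S/8 (K(S, P) = -2 + ((2/3 - S/2) - 2)/4 = -2 + (-4/3 - S/2)/4 = -2 + (-1/3 - S/8) = -7/3 - S/8)
g(10)*K(-2, -1) = 10*(-7/3 - 1/8*(-2)) = 10*(-7/3 + 1/4) = 10*(-25/12) = -125/6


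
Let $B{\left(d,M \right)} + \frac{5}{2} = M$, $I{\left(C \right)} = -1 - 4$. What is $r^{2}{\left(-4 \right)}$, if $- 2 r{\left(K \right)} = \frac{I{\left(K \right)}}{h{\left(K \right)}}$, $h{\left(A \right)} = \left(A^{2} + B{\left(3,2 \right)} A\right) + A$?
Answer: $\frac{25}{784} \approx 0.031888$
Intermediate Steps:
$I{\left(C \right)} = -5$
$B{\left(d,M \right)} = - \frac{5}{2} + M$
$h{\left(A \right)} = A^{2} + \frac{A}{2}$ ($h{\left(A \right)} = \left(A^{2} + \left(- \frac{5}{2} + 2\right) A\right) + A = \left(A^{2} - \frac{A}{2}\right) + A = A^{2} + \frac{A}{2}$)
$r{\left(K \right)} = \frac{5}{2 K \left(\frac{1}{2} + K\right)}$ ($r{\left(K \right)} = - \frac{\left(-5\right) \frac{1}{K \left(\frac{1}{2} + K\right)}}{2} = - \frac{\left(-5\right) \frac{1}{K} \frac{1}{\frac{1}{2} + K}}{2} = \frac{5}{2 K \left(\frac{1}{2} + K\right)}$)
$r^{2}{\left(-4 \right)} = \left(\frac{5}{\left(-4\right) \left(1 + 2 \left(-4\right)\right)}\right)^{2} = \left(5 \left(- \frac{1}{4}\right) \frac{1}{1 - 8}\right)^{2} = \left(5 \left(- \frac{1}{4}\right) \frac{1}{-7}\right)^{2} = \left(5 \left(- \frac{1}{4}\right) \left(- \frac{1}{7}\right)\right)^{2} = \left(\frac{5}{28}\right)^{2} = \frac{25}{784}$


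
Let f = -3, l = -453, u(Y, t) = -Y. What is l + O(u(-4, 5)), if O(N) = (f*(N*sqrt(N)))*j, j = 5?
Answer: -573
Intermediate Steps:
O(N) = -15*N**(3/2) (O(N) = -3*N*sqrt(N)*5 = -3*N**(3/2)*5 = -15*N**(3/2))
l + O(u(-4, 5)) = -453 - 15*4**(3/2) = -453 - 15*8 = -453 - 120 = -573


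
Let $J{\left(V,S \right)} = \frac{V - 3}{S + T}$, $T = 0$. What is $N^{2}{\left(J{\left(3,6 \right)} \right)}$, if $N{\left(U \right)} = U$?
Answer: $0$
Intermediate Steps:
$J{\left(V,S \right)} = \frac{-3 + V}{S}$ ($J{\left(V,S \right)} = \frac{V - 3}{S + 0} = \frac{-3 + V}{S}$)
$N^{2}{\left(J{\left(3,6 \right)} \right)} = \left(\frac{-3 + 3}{6}\right)^{2} = \left(\frac{1}{6} \cdot 0\right)^{2} = 0^{2} = 0$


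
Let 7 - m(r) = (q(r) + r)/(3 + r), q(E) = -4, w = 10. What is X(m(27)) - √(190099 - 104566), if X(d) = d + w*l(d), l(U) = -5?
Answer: -1313/30 - √85533 ≈ -336.23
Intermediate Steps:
m(r) = 7 - (-4 + r)/(3 + r)
X(d) = -50 + d (X(d) = d + 10*(-5) = d - 50 = -50 + d)
X(m(27)) - √(190099 - 104566) = (-50 + (25 + 6*27)/(3 + 27)) - √(190099 - 104566) = (-50 + (25 + 162)/30) - √85533 = (-50 + (1/30)*187) - √85533 = (-50 + 187/30) - √85533 = -1313/30 - √85533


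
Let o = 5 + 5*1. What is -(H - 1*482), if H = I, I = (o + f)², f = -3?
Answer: 433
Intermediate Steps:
o = 10 (o = 5 + 5 = 10)
I = 49 (I = (10 - 3)² = 7² = 49)
H = 49
-(H - 1*482) = -(49 - 1*482) = -(49 - 482) = -1*(-433) = 433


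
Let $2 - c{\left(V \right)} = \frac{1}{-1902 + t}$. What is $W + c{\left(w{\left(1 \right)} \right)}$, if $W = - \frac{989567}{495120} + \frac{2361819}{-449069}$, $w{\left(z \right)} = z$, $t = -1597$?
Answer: $- \frac{4090394174807377}{777978308436720} \approx -5.2577$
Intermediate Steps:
$c{\left(V \right)} = \frac{6999}{3499}$ ($c{\left(V \right)} = 2 - \frac{1}{-1902 - 1597} = 2 - \frac{1}{-3499} = 2 - - \frac{1}{3499} = 2 + \frac{1}{3499} = \frac{6999}{3499}$)
$W = - \frac{1613767686403}{222343043280}$ ($W = \left(-989567\right) \frac{1}{495120} + 2361819 \left(- \frac{1}{449069}\right) = - \frac{989567}{495120} - \frac{2361819}{449069} = - \frac{1613767686403}{222343043280} \approx -7.258$)
$W + c{\left(w{\left(1 \right)} \right)} = - \frac{1613767686403}{222343043280} + \frac{6999}{3499} = - \frac{4090394174807377}{777978308436720}$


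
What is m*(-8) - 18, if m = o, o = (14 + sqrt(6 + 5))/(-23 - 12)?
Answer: -74/5 + 8*sqrt(11)/35 ≈ -14.042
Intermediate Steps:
o = -2/5 - sqrt(11)/35 (o = (14 + sqrt(11))/(-35) = (14 + sqrt(11))*(-1/35) = -2/5 - sqrt(11)/35 ≈ -0.49476)
m = -2/5 - sqrt(11)/35 ≈ -0.49476
m*(-8) - 18 = (-2/5 - sqrt(11)/35)*(-8) - 18 = (16/5 + 8*sqrt(11)/35) - 18 = -74/5 + 8*sqrt(11)/35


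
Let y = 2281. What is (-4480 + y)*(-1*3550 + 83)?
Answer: 7623933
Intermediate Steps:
(-4480 + y)*(-1*3550 + 83) = (-4480 + 2281)*(-1*3550 + 83) = -2199*(-3550 + 83) = -2199*(-3467) = 7623933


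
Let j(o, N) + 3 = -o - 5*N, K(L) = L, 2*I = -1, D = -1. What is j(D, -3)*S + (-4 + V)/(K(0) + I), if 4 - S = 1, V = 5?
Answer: 37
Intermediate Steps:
I = -½ (I = (½)*(-1) = -½ ≈ -0.50000)
j(o, N) = -3 - o - 5*N (j(o, N) = -3 + (-o - 5*N) = -3 - o - 5*N)
S = 3 (S = 4 - 1*1 = 4 - 1 = 3)
j(D, -3)*S + (-4 + V)/(K(0) + I) = (-3 - 1*(-1) - 5*(-3))*3 + (-4 + 5)/(0 - ½) = (-3 + 1 + 15)*3 + 1/(-½) = 13*3 + 1*(-2) = 39 - 2 = 37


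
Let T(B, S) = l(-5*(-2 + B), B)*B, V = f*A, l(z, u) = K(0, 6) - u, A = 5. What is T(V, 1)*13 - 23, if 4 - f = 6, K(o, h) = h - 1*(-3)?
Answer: -2493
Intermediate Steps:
K(o, h) = 3 + h (K(o, h) = h + 3 = 3 + h)
f = -2 (f = 4 - 1*6 = 4 - 6 = -2)
l(z, u) = 9 - u (l(z, u) = (3 + 6) - u = 9 - u)
V = -10 (V = -2*5 = -10)
T(B, S) = B*(9 - B) (T(B, S) = (9 - B)*B = B*(9 - B))
T(V, 1)*13 - 23 = -10*(9 - 1*(-10))*13 - 23 = -10*(9 + 10)*13 - 23 = -10*19*13 - 23 = -190*13 - 23 = -2470 - 23 = -2493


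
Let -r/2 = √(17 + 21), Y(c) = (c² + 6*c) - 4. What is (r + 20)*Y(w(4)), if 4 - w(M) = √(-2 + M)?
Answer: 760 - 280*√2 - 76*√38 + 56*√19 ≈ 139.62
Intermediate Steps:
w(M) = 4 - √(-2 + M)
Y(c) = -4 + c² + 6*c
r = -2*√38 (r = -2*√(17 + 21) = -2*√38 ≈ -12.329)
(r + 20)*Y(w(4)) = (-2*√38 + 20)*(-4 + (4 - √(-2 + 4))² + 6*(4 - √(-2 + 4))) = (20 - 2*√38)*(-4 + (4 - √2)² + 6*(4 - √2)) = (20 - 2*√38)*(-4 + (4 - √2)² + (24 - 6*√2)) = (20 - 2*√38)*(20 + (4 - √2)² - 6*√2)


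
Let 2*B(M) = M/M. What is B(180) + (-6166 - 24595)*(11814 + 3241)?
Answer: -926213709/2 ≈ -4.6311e+8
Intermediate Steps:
B(M) = ½ (B(M) = (M/M)/2 = (½)*1 = ½)
B(180) + (-6166 - 24595)*(11814 + 3241) = ½ + (-6166 - 24595)*(11814 + 3241) = ½ - 30761*15055 = ½ - 463106855 = -926213709/2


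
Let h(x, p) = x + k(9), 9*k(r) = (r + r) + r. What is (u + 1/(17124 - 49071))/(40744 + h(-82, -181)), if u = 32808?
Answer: 209623435/259824951 ≈ 0.80679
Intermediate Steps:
k(r) = r/3 (k(r) = ((r + r) + r)/9 = (2*r + r)/9 = (3*r)/9 = r/3)
h(x, p) = 3 + x (h(x, p) = x + (⅓)*9 = x + 3 = 3 + x)
(u + 1/(17124 - 49071))/(40744 + h(-82, -181)) = (32808 + 1/(17124 - 49071))/(40744 + (3 - 82)) = (32808 + 1/(-31947))/(40744 - 79) = (32808 - 1/31947)/40665 = (1048117175/31947)*(1/40665) = 209623435/259824951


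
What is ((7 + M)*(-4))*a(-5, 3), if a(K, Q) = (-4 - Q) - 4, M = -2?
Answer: 220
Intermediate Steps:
a(K, Q) = -8 - Q
((7 + M)*(-4))*a(-5, 3) = ((7 - 2)*(-4))*(-8 - 1*3) = (5*(-4))*(-8 - 3) = -20*(-11) = 220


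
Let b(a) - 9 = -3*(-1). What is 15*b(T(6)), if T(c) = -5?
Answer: 180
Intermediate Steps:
b(a) = 12 (b(a) = 9 - 3*(-1) = 9 + 3 = 12)
15*b(T(6)) = 15*12 = 180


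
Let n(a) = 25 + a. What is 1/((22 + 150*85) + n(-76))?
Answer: 1/12721 ≈ 7.8610e-5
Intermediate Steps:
1/((22 + 150*85) + n(-76)) = 1/((22 + 150*85) + (25 - 76)) = 1/((22 + 12750) - 51) = 1/(12772 - 51) = 1/12721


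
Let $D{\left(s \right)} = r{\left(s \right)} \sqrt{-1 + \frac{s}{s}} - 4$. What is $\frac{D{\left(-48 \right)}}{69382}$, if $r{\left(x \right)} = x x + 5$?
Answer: $- \frac{2}{34691} \approx -5.7652 \cdot 10^{-5}$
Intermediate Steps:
$r{\left(x \right)} = 5 + x^{2}$ ($r{\left(x \right)} = x^{2} + 5 = 5 + x^{2}$)
$D{\left(s \right)} = -4$ ($D{\left(s \right)} = \left(5 + s^{2}\right) \sqrt{-1 + \frac{s}{s}} - 4 = \left(5 + s^{2}\right) \sqrt{-1 + 1} - 4 = \left(5 + s^{2}\right) \sqrt{0} - 4 = \left(5 + s^{2}\right) 0 - 4 = 0 - 4 = -4$)
$\frac{D{\left(-48 \right)}}{69382} = - \frac{4}{69382} = \left(-4\right) \frac{1}{69382} = - \frac{2}{34691}$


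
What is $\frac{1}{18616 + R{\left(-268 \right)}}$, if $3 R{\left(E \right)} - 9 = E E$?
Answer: $\frac{3}{127681} \approx 2.3496 \cdot 10^{-5}$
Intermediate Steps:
$R{\left(E \right)} = 3 + \frac{E^{2}}{3}$ ($R{\left(E \right)} = 3 + \frac{E E}{3} = 3 + \frac{E^{2}}{3}$)
$\frac{1}{18616 + R{\left(-268 \right)}} = \frac{1}{18616 + \left(3 + \frac{\left(-268\right)^{2}}{3}\right)} = \frac{1}{18616 + \left(3 + \frac{1}{3} \cdot 71824\right)} = \frac{1}{18616 + \left(3 + \frac{71824}{3}\right)} = \frac{1}{18616 + \frac{71833}{3}} = \frac{1}{\frac{127681}{3}} = \frac{3}{127681}$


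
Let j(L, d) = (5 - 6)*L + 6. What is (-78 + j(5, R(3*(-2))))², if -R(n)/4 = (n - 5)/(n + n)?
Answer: 5929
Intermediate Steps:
R(n) = -2*(-5 + n)/n (R(n) = -4*(n - 5)/(n + n) = -4*(-5 + n)/(2*n) = -4*(-5 + n)*1/(2*n) = -2*(-5 + n)/n)
j(L, d) = 6 - L (j(L, d) = -L + 6 = 6 - L)
(-78 + j(5, R(3*(-2))))² = (-78 + (6 - 1*5))² = (-78 + (6 - 5))² = (-78 + 1)² = (-77)² = 5929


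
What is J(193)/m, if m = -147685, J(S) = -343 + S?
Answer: 30/29537 ≈ 0.0010157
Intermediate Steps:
J(193)/m = (-343 + 193)/(-147685) = -150*(-1/147685) = 30/29537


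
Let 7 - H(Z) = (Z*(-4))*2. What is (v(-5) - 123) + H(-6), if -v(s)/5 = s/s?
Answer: -169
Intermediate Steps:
H(Z) = 7 + 8*Z (H(Z) = 7 - Z*(-4)*2 = 7 - (-4*Z)*2 = 7 - (-8)*Z = 7 + 8*Z)
v(s) = -5 (v(s) = -5*s/s = -5*1 = -5)
(v(-5) - 123) + H(-6) = (-5 - 123) + (7 + 8*(-6)) = -128 + (7 - 48) = -128 - 41 = -169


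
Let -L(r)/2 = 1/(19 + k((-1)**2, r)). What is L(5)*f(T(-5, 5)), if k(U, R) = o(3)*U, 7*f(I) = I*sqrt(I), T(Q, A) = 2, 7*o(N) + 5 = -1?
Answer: -4*sqrt(2)/127 ≈ -0.044542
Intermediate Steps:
o(N) = -6/7 (o(N) = -5/7 + (1/7)*(-1) = -5/7 - 1/7 = -6/7)
f(I) = I**(3/2)/7 (f(I) = (I*sqrt(I))/7 = I**(3/2)/7)
k(U, R) = -6*U/7
L(r) = -14/127 (L(r) = -2/(19 - 6/7*(-1)**2) = -2/(19 - 6/7*1) = -2/(19 - 6/7) = -2/127/7 = -2*7/127 = -14/127)
L(5)*f(T(-5, 5)) = -2*2**(3/2)/127 = -2*2*sqrt(2)/127 = -4*sqrt(2)/127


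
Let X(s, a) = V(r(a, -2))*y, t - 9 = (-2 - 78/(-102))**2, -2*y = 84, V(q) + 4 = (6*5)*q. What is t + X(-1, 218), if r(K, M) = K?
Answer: -79330926/289 ≈ -2.7450e+5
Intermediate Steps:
V(q) = -4 + 30*q (V(q) = -4 + (6*5)*q = -4 + 30*q)
y = -42 (y = -1/2*84 = -42)
t = 3042/289 (t = 9 + (-2 - 78/(-102))**2 = 9 + (-2 - 78*(-1/102))**2 = 9 + (-2 + 13/17)**2 = 9 + (-21/17)**2 = 9 + 441/289 = 3042/289 ≈ 10.526)
X(s, a) = 168 - 1260*a (X(s, a) = (-4 + 30*a)*(-42) = 168 - 1260*a)
t + X(-1, 218) = 3042/289 + (168 - 1260*218) = 3042/289 + (168 - 274680) = 3042/289 - 274512 = -79330926/289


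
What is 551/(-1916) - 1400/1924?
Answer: -935631/921596 ≈ -1.0152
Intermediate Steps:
551/(-1916) - 1400/1924 = 551*(-1/1916) - 1400*1/1924 = -551/1916 - 350/481 = -935631/921596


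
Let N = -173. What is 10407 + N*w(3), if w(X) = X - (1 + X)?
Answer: 10580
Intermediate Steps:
w(X) = -1 (w(X) = X + (-1 - X) = -1)
10407 + N*w(3) = 10407 - 173*(-1) = 10407 + 173 = 10580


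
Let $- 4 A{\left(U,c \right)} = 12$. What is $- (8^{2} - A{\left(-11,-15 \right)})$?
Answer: $-67$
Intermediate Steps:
$A{\left(U,c \right)} = -3$ ($A{\left(U,c \right)} = \left(- \frac{1}{4}\right) 12 = -3$)
$- (8^{2} - A{\left(-11,-15 \right)}) = - (8^{2} - -3) = - (64 + 3) = \left(-1\right) 67 = -67$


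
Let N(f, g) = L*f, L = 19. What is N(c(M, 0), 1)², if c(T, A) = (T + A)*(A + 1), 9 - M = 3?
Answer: 12996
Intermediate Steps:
M = 6 (M = 9 - 1*3 = 9 - 3 = 6)
c(T, A) = (1 + A)*(A + T) (c(T, A) = (A + T)*(1 + A) = (1 + A)*(A + T))
N(f, g) = 19*f
N(c(M, 0), 1)² = (19*(0 + 6 + 0² + 0*6))² = (19*(0 + 6 + 0 + 0))² = (19*6)² = 114² = 12996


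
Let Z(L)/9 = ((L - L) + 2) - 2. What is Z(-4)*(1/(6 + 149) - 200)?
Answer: 0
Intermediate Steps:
Z(L) = 0 (Z(L) = 9*(((L - L) + 2) - 2) = 9*((0 + 2) - 2) = 9*(2 - 2) = 9*0 = 0)
Z(-4)*(1/(6 + 149) - 200) = 0*(1/(6 + 149) - 200) = 0*(1/155 - 200) = 0*(-30999/155) = 0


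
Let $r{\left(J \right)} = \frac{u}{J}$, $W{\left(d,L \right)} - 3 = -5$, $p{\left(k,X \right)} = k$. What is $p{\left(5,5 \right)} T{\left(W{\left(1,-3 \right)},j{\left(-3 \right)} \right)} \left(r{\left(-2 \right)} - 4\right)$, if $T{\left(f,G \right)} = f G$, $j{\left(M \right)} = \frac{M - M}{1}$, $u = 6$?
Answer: $0$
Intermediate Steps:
$W{\left(d,L \right)} = -2$ ($W{\left(d,L \right)} = 3 - 5 = -2$)
$j{\left(M \right)} = 0$ ($j{\left(M \right)} = 0 \cdot 1 = 0$)
$T{\left(f,G \right)} = G f$
$r{\left(J \right)} = \frac{6}{J}$
$p{\left(5,5 \right)} T{\left(W{\left(1,-3 \right)},j{\left(-3 \right)} \right)} \left(r{\left(-2 \right)} - 4\right) = 5 \cdot 0 \left(-2\right) \left(\frac{6}{-2} - 4\right) = 5 \cdot 0 \left(6 \left(- \frac{1}{2}\right) - 4\right) = 5 \cdot 0 \left(-3 - 4\right) = 5 \cdot 0 \left(-7\right) = 5 \cdot 0 = 0$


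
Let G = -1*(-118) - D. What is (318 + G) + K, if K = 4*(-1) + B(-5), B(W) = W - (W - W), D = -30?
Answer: 457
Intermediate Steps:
B(W) = W (B(W) = W - 1*0 = W + 0 = W)
K = -9 (K = 4*(-1) - 5 = -4 - 5 = -9)
G = 148 (G = -1*(-118) - 1*(-30) = 118 + 30 = 148)
(318 + G) + K = (318 + 148) - 9 = 466 - 9 = 457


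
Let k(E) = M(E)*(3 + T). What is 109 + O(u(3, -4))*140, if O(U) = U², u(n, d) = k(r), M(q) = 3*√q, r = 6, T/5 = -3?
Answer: 1088749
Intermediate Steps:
T = -15 (T = 5*(-3) = -15)
k(E) = -36*√E (k(E) = (3*√E)*(3 - 15) = (3*√E)*(-12) = -36*√E)
u(n, d) = -36*√6
109 + O(u(3, -4))*140 = 109 + (-36*√6)²*140 = 109 + 7776*140 = 109 + 1088640 = 1088749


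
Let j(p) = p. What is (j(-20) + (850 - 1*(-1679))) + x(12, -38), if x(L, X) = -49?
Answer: 2460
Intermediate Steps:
(j(-20) + (850 - 1*(-1679))) + x(12, -38) = (-20 + (850 - 1*(-1679))) - 49 = (-20 + (850 + 1679)) - 49 = (-20 + 2529) - 49 = 2509 - 49 = 2460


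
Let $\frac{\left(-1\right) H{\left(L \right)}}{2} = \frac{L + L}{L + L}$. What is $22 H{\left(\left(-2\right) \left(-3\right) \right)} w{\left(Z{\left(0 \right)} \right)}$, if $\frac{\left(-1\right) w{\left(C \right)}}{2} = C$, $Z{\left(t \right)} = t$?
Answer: $0$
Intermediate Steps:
$w{\left(C \right)} = - 2 C$
$H{\left(L \right)} = -2$ ($H{\left(L \right)} = - 2 \frac{L + L}{L + L} = - 2 \frac{2 L}{2 L} = - 2 \cdot 2 L \frac{1}{2 L} = \left(-2\right) 1 = -2$)
$22 H{\left(\left(-2\right) \left(-3\right) \right)} w{\left(Z{\left(0 \right)} \right)} = 22 \left(-2\right) \left(\left(-2\right) 0\right) = \left(-44\right) 0 = 0$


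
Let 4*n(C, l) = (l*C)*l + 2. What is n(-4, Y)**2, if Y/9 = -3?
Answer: 2122849/4 ≈ 5.3071e+5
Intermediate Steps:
Y = -27 (Y = 9*(-3) = -27)
n(C, l) = 1/2 + C*l**2/4 (n(C, l) = ((l*C)*l + 2)/4 = ((C*l)*l + 2)/4 = (C*l**2 + 2)/4 = (2 + C*l**2)/4 = 1/2 + C*l**2/4)
n(-4, Y)**2 = (1/2 + (1/4)*(-4)*(-27)**2)**2 = (1/2 + (1/4)*(-4)*729)**2 = (1/2 - 729)**2 = (-1457/2)**2 = 2122849/4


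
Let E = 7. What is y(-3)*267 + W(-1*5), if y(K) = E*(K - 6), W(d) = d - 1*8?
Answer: -16834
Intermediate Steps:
W(d) = -8 + d (W(d) = d - 8 = -8 + d)
y(K) = -42 + 7*K (y(K) = 7*(K - 6) = 7*(-6 + K) = -42 + 7*K)
y(-3)*267 + W(-1*5) = (-42 + 7*(-3))*267 + (-8 - 1*5) = (-42 - 21)*267 + (-8 - 5) = -63*267 - 13 = -16821 - 13 = -16834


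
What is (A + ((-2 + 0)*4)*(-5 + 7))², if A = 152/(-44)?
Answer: 45796/121 ≈ 378.48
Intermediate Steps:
A = -38/11 (A = 152*(-1/44) = -38/11 ≈ -3.4545)
(A + ((-2 + 0)*4)*(-5 + 7))² = (-38/11 + ((-2 + 0)*4)*(-5 + 7))² = (-38/11 - 2*4*2)² = (-38/11 - 8*2)² = (-38/11 - 16)² = (-214/11)² = 45796/121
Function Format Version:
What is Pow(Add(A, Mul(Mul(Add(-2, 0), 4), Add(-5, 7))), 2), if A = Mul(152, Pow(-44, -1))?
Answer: Rational(45796, 121) ≈ 378.48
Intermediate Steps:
A = Rational(-38, 11) (A = Mul(152, Rational(-1, 44)) = Rational(-38, 11) ≈ -3.4545)
Pow(Add(A, Mul(Mul(Add(-2, 0), 4), Add(-5, 7))), 2) = Pow(Add(Rational(-38, 11), Mul(Mul(Add(-2, 0), 4), Add(-5, 7))), 2) = Pow(Add(Rational(-38, 11), Mul(Mul(-2, 4), 2)), 2) = Pow(Add(Rational(-38, 11), Mul(-8, 2)), 2) = Pow(Add(Rational(-38, 11), -16), 2) = Pow(Rational(-214, 11), 2) = Rational(45796, 121)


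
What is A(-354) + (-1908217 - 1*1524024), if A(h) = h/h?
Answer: -3432240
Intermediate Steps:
A(h) = 1
A(-354) + (-1908217 - 1*1524024) = 1 + (-1908217 - 1*1524024) = 1 + (-1908217 - 1524024) = 1 - 3432241 = -3432240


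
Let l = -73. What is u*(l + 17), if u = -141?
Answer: 7896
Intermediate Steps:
u*(l + 17) = -141*(-73 + 17) = -141*(-56) = 7896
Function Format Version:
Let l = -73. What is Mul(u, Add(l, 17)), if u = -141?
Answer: 7896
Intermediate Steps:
Mul(u, Add(l, 17)) = Mul(-141, Add(-73, 17)) = Mul(-141, -56) = 7896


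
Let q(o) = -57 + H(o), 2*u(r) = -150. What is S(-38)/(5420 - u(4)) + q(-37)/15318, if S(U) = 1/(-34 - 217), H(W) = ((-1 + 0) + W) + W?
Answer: -30345943/3521212485 ≈ -0.0086180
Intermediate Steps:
u(r) = -75 (u(r) = (1/2)*(-150) = -75)
H(W) = -1 + 2*W (H(W) = (-1 + W) + W = -1 + 2*W)
q(o) = -58 + 2*o (q(o) = -57 + (-1 + 2*o) = -58 + 2*o)
S(U) = -1/251 (S(U) = 1/(-251) = -1/251)
S(-38)/(5420 - u(4)) + q(-37)/15318 = -1/(251*(5420 - 1*(-75))) + (-58 + 2*(-37))/15318 = -1/(251*(5420 + 75)) + (-58 - 74)*(1/15318) = -1/251/5495 - 132*1/15318 = -1/251*1/5495 - 22/2553 = -1/1379245 - 22/2553 = -30345943/3521212485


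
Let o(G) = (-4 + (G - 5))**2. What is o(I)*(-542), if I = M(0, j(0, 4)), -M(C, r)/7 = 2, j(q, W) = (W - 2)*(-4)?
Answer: -286718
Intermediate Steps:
j(q, W) = 8 - 4*W (j(q, W) = (-2 + W)*(-4) = 8 - 4*W)
M(C, r) = -14 (M(C, r) = -7*2 = -14)
I = -14
o(G) = (-9 + G)**2 (o(G) = (-4 + (-5 + G))**2 = (-9 + G)**2)
o(I)*(-542) = (-9 - 14)**2*(-542) = (-23)**2*(-542) = 529*(-542) = -286718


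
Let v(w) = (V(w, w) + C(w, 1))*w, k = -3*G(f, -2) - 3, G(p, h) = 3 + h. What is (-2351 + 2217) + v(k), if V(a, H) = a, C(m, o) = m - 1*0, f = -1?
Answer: -62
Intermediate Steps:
k = -6 (k = -3*(3 - 2) - 3 = -3*1 - 3 = -3 - 3 = -6)
C(m, o) = m (C(m, o) = m + 0 = m)
v(w) = 2*w**2 (v(w) = (w + w)*w = (2*w)*w = 2*w**2)
(-2351 + 2217) + v(k) = (-2351 + 2217) + 2*(-6)**2 = -134 + 2*36 = -134 + 72 = -62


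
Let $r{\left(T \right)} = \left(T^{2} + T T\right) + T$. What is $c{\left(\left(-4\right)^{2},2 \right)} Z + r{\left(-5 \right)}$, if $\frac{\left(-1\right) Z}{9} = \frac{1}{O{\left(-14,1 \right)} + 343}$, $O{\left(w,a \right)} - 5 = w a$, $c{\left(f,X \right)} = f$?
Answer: $\frac{7443}{167} \approx 44.569$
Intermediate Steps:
$r{\left(T \right)} = T + 2 T^{2}$ ($r{\left(T \right)} = \left(T^{2} + T^{2}\right) + T = 2 T^{2} + T = T + 2 T^{2}$)
$O{\left(w,a \right)} = 5 + a w$ ($O{\left(w,a \right)} = 5 + w a = 5 + a w$)
$Z = - \frac{9}{334}$ ($Z = - \frac{9}{\left(5 + 1 \left(-14\right)\right) + 343} = - \frac{9}{\left(5 - 14\right) + 343} = - \frac{9}{-9 + 343} = - \frac{9}{334} \approx -0.026946$)
$c{\left(\left(-4\right)^{2},2 \right)} Z + r{\left(-5 \right)} = \left(-4\right)^{2} \left(- \frac{9}{334}\right) - 5 \left(1 + 2 \left(-5\right)\right) = 16 \left(- \frac{9}{334}\right) - 5 \left(1 - 10\right) = - \frac{72}{167} - -45 = - \frac{72}{167} + 45 = \frac{7443}{167}$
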